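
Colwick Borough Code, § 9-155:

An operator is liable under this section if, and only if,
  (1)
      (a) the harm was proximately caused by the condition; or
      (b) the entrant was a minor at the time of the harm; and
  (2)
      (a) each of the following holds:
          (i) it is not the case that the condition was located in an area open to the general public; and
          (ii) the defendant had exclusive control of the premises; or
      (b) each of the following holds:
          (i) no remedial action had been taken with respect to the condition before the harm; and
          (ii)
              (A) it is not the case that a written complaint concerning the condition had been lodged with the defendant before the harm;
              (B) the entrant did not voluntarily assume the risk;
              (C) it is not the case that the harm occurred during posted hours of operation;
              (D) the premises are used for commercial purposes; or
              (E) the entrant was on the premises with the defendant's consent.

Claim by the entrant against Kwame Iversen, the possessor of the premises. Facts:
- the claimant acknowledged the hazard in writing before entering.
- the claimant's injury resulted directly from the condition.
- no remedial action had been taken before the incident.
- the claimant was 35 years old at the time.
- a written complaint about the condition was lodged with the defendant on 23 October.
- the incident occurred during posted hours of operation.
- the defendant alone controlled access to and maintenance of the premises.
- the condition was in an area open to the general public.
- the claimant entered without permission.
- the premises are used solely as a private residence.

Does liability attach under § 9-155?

(a) proximate cause — holds.
(b) entrant a minor — not met.
So (1) is satisfied (T OR F).
(i) not (public area) — not satisfied.
(ii) exclusive control — holds.
(a): F AND T → false.
(i) no remedial action — satisfied.
(A) not (complaint lodged) — not satisfied.
(B) no assumed risk — fails.
(C) not (during posted hours) — fails.
(D) commercial use — fails.
(E) consent to enter — not met.
(ii): F OR F OR F OR F OR F → false.
(b): T AND F → false.
(2): F OR F → false.
So Overall is not satisfied (T AND F).

No — not liable.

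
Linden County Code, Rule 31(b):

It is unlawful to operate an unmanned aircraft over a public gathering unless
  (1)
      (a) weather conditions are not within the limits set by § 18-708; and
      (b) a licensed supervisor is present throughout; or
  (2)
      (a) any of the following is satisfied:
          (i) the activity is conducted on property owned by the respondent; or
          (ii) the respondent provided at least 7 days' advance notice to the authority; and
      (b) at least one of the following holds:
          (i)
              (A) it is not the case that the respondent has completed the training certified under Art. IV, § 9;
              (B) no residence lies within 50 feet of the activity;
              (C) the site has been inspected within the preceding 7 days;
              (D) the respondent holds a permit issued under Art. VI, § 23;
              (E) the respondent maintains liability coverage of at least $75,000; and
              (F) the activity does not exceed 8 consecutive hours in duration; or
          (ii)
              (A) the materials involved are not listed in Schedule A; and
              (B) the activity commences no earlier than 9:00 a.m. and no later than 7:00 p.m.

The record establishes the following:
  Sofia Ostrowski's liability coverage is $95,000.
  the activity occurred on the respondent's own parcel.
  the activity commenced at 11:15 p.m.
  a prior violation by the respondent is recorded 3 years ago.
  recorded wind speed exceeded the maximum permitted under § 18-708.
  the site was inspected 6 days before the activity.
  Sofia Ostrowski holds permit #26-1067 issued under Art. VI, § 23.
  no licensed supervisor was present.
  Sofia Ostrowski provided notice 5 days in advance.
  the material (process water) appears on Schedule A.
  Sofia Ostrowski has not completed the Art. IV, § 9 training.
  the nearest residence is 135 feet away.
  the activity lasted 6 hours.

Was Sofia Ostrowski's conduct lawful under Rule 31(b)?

Yes — lawful.

(a) not (weather ok) — satisfied.
(b) supervisor present — not met.
(1) = T AND F = false.
(i) own property — holds.
(ii) ≥7 days' notice — fails.
(a) = T OR F = true.
(A) not (training certified) — satisfied.
(B) no residence in 50 ft — satisfied.
(C) site inspected — satisfied.
(D) holds permit — satisfied.
(E) coverage ≥ $75,000 — met.
(F) ≤ 8 hrs duration — met.
(i): T AND T AND T AND T AND T AND T → true.
(A) not (Schedule A material) — not met.
(B) start within hours — fails.
(ii) = F AND F = false.
So (b) is satisfied (T OR F).
So (2) is satisfied (T AND T).
So Overall is satisfied (F OR T).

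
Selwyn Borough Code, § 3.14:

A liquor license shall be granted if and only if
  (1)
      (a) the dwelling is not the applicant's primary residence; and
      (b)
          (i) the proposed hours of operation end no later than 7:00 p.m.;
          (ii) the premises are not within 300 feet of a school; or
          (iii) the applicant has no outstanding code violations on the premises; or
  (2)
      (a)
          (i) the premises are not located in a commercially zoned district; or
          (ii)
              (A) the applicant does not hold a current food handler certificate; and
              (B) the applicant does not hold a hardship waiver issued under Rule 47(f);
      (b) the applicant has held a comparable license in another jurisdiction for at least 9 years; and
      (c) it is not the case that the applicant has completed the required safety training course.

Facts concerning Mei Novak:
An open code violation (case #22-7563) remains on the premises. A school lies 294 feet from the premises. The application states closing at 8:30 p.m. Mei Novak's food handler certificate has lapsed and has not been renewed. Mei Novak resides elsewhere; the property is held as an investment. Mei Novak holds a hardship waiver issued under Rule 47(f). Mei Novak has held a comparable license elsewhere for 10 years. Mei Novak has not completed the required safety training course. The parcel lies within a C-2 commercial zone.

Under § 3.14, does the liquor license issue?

(a) not (primary residence) — holds.
(i) closes by 7 p.m. — not satisfied.
(ii) ≥300 ft from school — not satisfied.
(iii) no code violations — not satisfied.
(b) = F OR F OR F = false.
So (1) is not satisfied (T AND F).
(i) not (commercially zoned) — not met.
(A) not (food handler cert.) — met.
(B) not (hardship waiver) — fails.
So (ii) is not satisfied (T AND F).
(a): F OR F → false.
(b) prior license ≥ 9 yr — satisfied.
(c) not (safety training) — satisfied.
(2): F AND T AND T → false.
Overall = F OR F = false.

No — denied.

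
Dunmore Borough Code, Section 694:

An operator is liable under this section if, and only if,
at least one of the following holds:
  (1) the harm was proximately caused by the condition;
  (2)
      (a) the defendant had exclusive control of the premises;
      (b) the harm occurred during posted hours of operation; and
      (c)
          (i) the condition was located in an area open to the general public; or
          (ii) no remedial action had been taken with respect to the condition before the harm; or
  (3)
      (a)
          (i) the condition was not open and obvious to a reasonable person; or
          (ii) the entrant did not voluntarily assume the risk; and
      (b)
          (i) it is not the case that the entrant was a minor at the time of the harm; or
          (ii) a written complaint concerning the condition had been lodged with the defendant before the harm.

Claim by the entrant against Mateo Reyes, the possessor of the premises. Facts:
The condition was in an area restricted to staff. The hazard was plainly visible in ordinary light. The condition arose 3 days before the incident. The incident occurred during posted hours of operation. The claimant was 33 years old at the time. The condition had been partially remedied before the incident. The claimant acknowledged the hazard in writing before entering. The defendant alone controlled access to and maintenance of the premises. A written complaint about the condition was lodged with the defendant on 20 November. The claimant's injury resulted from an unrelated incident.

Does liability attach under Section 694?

No — not liable.

(1) proximate cause — not met.
(a) exclusive control — met.
(b) during posted hours — holds.
(i) public area — not satisfied.
(ii) no remedial action — not satisfied.
So (c) is not satisfied (F OR F).
(2) = T AND T AND F = false.
(i) not open/obvious — not satisfied.
(ii) no assumed risk — not met.
(a): F OR F → false.
(i) not (entrant a minor) — satisfied.
(ii) complaint lodged — holds.
(b): T OR T → true.
(3) = F AND T = false.
So Overall is not satisfied (F OR F OR F).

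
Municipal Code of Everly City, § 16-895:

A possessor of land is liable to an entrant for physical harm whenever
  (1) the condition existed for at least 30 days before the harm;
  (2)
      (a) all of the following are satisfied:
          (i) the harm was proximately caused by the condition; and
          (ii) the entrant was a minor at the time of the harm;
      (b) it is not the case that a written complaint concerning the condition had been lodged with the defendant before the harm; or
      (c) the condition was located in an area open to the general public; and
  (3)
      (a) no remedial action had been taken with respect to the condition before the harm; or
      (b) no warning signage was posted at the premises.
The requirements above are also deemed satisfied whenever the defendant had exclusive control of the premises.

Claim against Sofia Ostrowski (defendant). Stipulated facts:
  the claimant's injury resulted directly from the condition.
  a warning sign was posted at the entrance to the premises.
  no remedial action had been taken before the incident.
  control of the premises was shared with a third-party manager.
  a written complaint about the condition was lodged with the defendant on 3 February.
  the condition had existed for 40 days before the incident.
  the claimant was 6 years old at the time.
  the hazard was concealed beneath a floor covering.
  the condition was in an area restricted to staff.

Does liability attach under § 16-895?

(1) condition ≥30 days old — satisfied.
(i) proximate cause — met.
(ii) entrant a minor — holds.
(a) = T AND T = true.
(b) not (complaint lodged) — not satisfied.
(c) public area — not satisfied.
So (2) is satisfied (T OR F OR F).
(a) no remedial action — satisfied.
(b) no signage posted — fails.
So (3) is satisfied (T OR F).
Overall: T AND T AND T → true.
Exception (exclusive control) — not satisfied.
Result: main true OR exception false → true.

Yes — liable.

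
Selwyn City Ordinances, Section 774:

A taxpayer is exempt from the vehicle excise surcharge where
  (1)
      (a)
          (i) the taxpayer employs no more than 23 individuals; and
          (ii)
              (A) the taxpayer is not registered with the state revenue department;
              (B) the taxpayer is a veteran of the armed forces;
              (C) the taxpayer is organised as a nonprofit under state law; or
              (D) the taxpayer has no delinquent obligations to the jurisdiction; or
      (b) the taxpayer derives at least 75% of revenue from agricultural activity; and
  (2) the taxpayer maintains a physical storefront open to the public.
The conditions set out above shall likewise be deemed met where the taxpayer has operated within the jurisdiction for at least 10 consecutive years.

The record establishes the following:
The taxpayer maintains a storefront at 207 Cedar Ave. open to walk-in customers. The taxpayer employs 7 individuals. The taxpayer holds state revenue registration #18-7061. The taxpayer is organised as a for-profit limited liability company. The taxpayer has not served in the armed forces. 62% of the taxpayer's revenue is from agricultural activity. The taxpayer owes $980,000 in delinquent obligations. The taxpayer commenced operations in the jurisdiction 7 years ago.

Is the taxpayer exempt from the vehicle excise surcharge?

(i) ≤ 23 employees — satisfied.
(A) not (state-registered) — fails.
(B) veteran — not met.
(C) nonprofit — not satisfied.
(D) no delinquency — not satisfied.
(ii): F OR F OR F OR F → false.
(a): T AND F → false.
(b) ≥75% agricultural — not met.
(1): F OR F → false.
(2) has storefront — met.
So Overall is not satisfied (F AND T).
Exception (≥ 10 yrs in jurisdiction) — not satisfied.
Result: main false OR exception false → false.

No — not exempt.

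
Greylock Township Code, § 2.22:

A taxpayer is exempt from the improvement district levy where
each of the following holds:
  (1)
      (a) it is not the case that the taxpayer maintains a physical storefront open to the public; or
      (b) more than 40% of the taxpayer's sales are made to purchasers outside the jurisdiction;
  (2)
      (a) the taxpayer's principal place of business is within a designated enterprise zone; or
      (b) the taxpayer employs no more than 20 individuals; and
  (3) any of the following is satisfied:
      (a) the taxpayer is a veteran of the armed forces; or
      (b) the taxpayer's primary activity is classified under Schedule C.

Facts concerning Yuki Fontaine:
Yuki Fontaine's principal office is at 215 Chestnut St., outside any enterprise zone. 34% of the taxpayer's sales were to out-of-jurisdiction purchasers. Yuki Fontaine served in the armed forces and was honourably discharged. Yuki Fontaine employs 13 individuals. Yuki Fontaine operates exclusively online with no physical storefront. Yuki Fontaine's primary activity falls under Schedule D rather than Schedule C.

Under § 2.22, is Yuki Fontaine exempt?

Yes — exempt.

(a) not (has storefront) — satisfied.
(b) >40% out-of-jur. sales — not met.
(1): T OR F → true.
(a) in enterprise zone — not satisfied.
(b) ≤ 20 employees — met.
(2) = F OR T = true.
(a) veteran — met.
(b) Schedule C activity — not met.
So (3) is satisfied (T OR F).
So Overall is satisfied (T AND T AND T).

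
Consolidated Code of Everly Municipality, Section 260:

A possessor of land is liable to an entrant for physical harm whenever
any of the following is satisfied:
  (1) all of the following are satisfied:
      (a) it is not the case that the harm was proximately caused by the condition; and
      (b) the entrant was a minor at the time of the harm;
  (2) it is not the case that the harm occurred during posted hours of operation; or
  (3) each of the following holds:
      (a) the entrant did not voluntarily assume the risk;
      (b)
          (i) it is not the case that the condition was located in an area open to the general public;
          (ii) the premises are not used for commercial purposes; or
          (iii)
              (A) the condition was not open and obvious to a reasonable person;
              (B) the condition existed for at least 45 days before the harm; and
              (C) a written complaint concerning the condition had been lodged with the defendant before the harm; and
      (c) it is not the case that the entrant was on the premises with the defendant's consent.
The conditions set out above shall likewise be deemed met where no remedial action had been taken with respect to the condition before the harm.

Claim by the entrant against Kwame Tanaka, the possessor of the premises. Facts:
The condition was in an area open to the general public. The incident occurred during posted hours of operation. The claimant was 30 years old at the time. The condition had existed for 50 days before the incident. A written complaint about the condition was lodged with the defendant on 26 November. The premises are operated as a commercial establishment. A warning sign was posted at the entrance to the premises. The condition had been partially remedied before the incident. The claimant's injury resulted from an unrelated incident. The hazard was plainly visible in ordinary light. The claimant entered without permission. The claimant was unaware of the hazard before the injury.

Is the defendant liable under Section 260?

No — not liable.

(a) not (proximate cause) — holds.
(b) entrant a minor — not met.
(1): T AND F → false.
(2) not (during posted hours) — not satisfied.
(a) no assumed risk — satisfied.
(i) not (public area) — not met.
(ii) not (commercial use) — not met.
(A) not open/obvious — not satisfied.
(B) condition ≥45 days old — met.
(C) complaint lodged — satisfied.
So (iii) is not satisfied (F AND T AND T).
So (b) is not satisfied (F OR F OR F).
(c) not (consent to enter) — satisfied.
(3) = T AND F AND T = false.
Overall: F OR F OR F → false.
Exception (no remedial action) — not satisfied.
Result: main false OR exception false → false.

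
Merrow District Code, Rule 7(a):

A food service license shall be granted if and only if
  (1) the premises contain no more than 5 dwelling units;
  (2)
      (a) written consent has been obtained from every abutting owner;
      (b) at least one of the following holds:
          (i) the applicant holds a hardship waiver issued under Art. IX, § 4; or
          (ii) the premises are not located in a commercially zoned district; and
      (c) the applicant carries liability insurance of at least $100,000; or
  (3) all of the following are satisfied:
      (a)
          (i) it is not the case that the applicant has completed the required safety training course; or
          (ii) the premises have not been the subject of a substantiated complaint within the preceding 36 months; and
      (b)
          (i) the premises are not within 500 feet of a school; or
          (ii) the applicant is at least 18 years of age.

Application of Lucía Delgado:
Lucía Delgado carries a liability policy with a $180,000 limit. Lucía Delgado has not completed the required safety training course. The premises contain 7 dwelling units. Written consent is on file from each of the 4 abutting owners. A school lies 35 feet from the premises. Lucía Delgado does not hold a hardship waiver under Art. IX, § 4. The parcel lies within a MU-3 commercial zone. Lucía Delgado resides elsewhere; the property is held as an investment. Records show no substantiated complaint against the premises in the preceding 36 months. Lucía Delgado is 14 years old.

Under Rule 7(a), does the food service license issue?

No — denied.

(1) ≤ 5 units — fails.
(a) all abutters consent — met.
(i) hardship waiver — not satisfied.
(ii) not (commercially zoned) — fails.
(b) = F OR F = false.
(c) insurance ≥ $100,000 — met.
So (2) is not satisfied (T AND F AND T).
(i) not (safety training) — holds.
(ii) no complaint in 36 mo. — satisfied.
(a) = T OR T = true.
(i) ≥500 ft from school — not met.
(ii) age ≥ 18 — fails.
(b) = F OR F = false.
(3): T AND F → false.
Overall: F OR F OR F → false.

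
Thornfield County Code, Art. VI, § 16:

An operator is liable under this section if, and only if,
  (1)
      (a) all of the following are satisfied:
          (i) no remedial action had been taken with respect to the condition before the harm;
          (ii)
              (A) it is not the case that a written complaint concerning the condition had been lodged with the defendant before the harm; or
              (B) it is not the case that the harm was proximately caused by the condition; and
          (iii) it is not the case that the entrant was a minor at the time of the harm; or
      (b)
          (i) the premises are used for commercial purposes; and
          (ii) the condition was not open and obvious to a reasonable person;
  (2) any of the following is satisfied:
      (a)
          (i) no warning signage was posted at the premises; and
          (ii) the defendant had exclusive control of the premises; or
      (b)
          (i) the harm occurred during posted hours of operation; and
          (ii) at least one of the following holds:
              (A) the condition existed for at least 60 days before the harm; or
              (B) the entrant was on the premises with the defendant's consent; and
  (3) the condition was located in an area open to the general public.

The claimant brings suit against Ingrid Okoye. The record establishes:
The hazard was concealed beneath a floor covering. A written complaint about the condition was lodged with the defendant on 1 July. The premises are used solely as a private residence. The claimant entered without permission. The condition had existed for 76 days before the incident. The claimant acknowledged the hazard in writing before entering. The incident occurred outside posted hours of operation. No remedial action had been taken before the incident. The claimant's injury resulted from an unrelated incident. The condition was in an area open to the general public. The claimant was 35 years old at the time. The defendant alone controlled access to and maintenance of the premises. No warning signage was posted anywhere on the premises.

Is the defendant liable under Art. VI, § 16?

Yes — liable.

(i) no remedial action — holds.
(A) not (complaint lodged) — not satisfied.
(B) not (proximate cause) — satisfied.
(ii): F OR T → true.
(iii) not (entrant a minor) — holds.
(a) = T AND T AND T = true.
(i) commercial use — not satisfied.
(ii) not open/obvious — met.
So (b) is not satisfied (F AND T).
So (1) is satisfied (T OR F).
(i) no signage posted — holds.
(ii) exclusive control — met.
(a): T AND T → true.
(i) during posted hours — not satisfied.
(A) condition ≥60 days old — met.
(B) consent to enter — fails.
So (ii) is satisfied (T OR F).
(b) = F AND T = false.
(2): T OR F → true.
(3) public area — met.
So Overall is satisfied (T AND T AND T).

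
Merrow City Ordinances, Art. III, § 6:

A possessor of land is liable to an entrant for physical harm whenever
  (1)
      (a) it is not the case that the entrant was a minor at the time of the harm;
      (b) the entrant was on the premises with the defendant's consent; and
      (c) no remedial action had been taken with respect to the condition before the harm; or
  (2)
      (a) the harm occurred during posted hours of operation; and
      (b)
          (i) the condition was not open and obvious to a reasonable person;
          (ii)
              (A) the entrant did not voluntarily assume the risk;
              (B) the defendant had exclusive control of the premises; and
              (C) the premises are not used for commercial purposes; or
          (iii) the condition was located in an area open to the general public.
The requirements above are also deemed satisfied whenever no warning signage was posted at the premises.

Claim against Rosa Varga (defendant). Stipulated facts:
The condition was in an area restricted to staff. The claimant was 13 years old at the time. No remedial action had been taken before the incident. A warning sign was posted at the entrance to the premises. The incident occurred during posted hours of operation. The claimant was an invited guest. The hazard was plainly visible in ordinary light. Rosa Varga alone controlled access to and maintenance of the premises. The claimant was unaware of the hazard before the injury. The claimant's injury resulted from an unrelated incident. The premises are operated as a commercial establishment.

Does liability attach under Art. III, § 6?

No — not liable.

(a) not (entrant a minor) — fails.
(b) consent to enter — satisfied.
(c) no remedial action — met.
(1): F AND T AND T → false.
(a) during posted hours — holds.
(i) not open/obvious — not satisfied.
(A) no assumed risk — holds.
(B) exclusive control — met.
(C) not (commercial use) — not satisfied.
So (ii) is not satisfied (T AND T AND F).
(iii) public area — not met.
So (b) is not satisfied (F OR F OR F).
So (2) is not satisfied (T AND F).
Overall = F OR F = false.
Exception (no signage posted) — not satisfied.
Result: main false OR exception false → false.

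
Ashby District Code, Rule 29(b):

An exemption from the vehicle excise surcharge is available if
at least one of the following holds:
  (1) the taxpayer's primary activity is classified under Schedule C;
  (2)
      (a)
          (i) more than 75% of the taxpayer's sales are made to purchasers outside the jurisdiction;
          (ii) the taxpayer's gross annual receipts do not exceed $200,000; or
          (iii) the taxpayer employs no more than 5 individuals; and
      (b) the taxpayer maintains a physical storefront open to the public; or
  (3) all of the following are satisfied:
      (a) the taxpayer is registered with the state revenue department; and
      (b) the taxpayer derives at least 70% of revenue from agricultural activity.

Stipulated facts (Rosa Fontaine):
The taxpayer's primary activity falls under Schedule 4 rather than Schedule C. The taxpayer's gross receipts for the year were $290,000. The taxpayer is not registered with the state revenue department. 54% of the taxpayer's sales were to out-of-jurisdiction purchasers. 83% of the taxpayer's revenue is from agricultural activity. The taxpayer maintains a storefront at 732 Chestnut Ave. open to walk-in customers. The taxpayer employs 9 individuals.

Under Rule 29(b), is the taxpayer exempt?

(1) Schedule C activity — fails.
(i) >75% out-of-jur. sales — not met.
(ii) receipts ≤ $200,000 — not satisfied.
(iii) ≤ 5 employees — not satisfied.
(a) = F OR F OR F = false.
(b) has storefront — met.
So (2) is not satisfied (F AND T).
(a) state-registered — fails.
(b) ≥70% agricultural — satisfied.
(3) = F AND T = false.
Overall = F OR F OR F = false.

No — not exempt.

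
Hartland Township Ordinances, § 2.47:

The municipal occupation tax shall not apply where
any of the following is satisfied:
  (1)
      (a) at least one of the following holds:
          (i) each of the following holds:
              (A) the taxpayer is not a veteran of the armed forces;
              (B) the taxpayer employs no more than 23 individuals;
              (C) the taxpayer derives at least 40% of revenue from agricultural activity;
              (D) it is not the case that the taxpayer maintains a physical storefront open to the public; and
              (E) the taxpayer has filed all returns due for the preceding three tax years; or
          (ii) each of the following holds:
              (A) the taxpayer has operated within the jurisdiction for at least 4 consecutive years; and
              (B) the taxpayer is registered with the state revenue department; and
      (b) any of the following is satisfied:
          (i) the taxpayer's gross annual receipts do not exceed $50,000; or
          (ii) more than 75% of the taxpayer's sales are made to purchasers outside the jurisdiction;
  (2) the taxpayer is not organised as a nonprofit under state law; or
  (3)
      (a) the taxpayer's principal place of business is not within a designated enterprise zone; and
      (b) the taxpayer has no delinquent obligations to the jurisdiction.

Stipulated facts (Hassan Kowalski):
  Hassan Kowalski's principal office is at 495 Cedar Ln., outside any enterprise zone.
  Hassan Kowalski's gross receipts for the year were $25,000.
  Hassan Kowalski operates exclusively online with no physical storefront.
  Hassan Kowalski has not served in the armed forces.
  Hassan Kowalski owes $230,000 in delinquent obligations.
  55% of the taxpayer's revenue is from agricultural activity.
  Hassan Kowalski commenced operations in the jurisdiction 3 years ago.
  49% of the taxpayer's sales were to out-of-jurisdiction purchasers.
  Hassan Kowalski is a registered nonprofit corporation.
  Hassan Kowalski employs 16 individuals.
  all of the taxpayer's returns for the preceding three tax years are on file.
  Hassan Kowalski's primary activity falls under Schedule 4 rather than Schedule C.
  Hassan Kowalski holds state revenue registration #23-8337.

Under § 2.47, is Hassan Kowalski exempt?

(A) not (veteran) — holds.
(B) ≤ 23 employees — met.
(C) ≥40% agricultural — holds.
(D) not (has storefront) — met.
(E) returns current — holds.
(i) = T AND T AND T AND T AND T = true.
(A) ≥ 4 yrs in jurisdiction — fails.
(B) state-registered — met.
So (ii) is not satisfied (F AND T).
(a) = T OR F = true.
(i) receipts ≤ $50,000 — met.
(ii) >75% out-of-jur. sales — fails.
So (b) is satisfied (T OR F).
So (1) is satisfied (T AND T).
(2) not (nonprofit) — not met.
(a) not (in enterprise zone) — satisfied.
(b) no delinquency — fails.
(3) = T AND F = false.
Overall: T OR F OR F → true.

Yes — exempt.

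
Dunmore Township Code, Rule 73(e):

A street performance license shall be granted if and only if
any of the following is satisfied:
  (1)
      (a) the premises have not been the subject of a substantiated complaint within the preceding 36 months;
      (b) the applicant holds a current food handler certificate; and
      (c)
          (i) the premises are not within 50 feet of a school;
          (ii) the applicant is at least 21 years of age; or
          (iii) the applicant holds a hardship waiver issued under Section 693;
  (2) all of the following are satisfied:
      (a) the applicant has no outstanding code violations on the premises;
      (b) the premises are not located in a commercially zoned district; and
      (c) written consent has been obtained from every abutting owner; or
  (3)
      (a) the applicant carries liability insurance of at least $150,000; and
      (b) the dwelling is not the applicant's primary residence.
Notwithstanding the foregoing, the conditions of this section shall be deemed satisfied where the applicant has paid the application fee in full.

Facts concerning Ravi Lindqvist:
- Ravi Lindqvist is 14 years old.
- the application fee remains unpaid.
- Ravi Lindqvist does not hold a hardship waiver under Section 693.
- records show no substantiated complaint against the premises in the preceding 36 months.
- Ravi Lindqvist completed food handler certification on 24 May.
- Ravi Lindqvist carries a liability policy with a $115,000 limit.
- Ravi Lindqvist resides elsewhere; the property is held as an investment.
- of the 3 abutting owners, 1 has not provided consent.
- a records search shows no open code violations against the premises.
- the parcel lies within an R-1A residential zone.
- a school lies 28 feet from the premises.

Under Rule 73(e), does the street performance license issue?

(a) no complaint in 36 mo. — satisfied.
(b) food handler cert. — met.
(i) ≥50 ft from school — not met.
(ii) age ≥ 21 — not met.
(iii) hardship waiver — not satisfied.
So (c) is not satisfied (F OR F OR F).
(1) = T AND T AND F = false.
(a) no code violations — met.
(b) not (commercially zoned) — satisfied.
(c) all abutters consent — not met.
So (2) is not satisfied (T AND T AND F).
(a) insurance ≥ $150,000 — not met.
(b) not (primary residence) — met.
(3) = F AND T = false.
Overall: F OR F OR F → false.
Exception (fee paid) — not satisfied.
Result: main false OR exception false → false.

No — denied.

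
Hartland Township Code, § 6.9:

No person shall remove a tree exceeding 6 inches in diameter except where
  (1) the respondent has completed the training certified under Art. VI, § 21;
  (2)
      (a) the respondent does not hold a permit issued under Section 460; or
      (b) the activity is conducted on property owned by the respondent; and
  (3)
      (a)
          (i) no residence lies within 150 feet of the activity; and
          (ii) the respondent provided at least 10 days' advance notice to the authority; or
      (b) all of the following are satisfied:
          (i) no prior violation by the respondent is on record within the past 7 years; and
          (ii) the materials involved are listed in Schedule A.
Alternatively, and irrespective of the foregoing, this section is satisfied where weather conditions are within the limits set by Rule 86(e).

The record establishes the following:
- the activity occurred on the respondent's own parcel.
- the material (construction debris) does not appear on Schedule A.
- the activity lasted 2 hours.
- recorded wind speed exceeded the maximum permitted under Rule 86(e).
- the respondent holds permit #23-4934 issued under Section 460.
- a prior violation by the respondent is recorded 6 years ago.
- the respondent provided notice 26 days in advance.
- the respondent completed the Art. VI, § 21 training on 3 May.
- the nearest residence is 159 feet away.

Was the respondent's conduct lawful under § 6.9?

(1) training certified — met.
(a) not (holds permit) — not met.
(b) own property — satisfied.
(2): F OR T → true.
(i) no residence in 150 ft — met.
(ii) ≥10 days' notice — holds.
So (a) is satisfied (T AND T).
(i) no prior violation — not met.
(ii) Schedule A material — not met.
So (b) is not satisfied (F AND F).
(3) = T OR F = true.
Overall = T AND T AND T = true.
Exception (weather ok) — not satisfied.
Result: main true OR exception false → true.

Yes — lawful.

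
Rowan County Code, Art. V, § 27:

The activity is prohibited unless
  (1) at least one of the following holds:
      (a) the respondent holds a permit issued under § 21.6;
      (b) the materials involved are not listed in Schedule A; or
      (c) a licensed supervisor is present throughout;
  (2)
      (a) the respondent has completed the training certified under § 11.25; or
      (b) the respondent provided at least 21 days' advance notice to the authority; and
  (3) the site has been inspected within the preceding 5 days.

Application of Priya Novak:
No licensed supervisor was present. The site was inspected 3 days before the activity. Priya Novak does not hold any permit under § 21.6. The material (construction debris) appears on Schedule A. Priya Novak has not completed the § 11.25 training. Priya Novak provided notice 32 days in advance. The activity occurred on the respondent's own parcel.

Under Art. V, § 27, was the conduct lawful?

(a) holds permit — fails.
(b) not (Schedule A material) — fails.
(c) supervisor present — not satisfied.
So (1) is not satisfied (F OR F OR F).
(a) training certified — not met.
(b) ≥21 days' notice — holds.
So (2) is satisfied (F OR T).
(3) site inspected — met.
Overall = F AND T AND T = false.

No — unlawful.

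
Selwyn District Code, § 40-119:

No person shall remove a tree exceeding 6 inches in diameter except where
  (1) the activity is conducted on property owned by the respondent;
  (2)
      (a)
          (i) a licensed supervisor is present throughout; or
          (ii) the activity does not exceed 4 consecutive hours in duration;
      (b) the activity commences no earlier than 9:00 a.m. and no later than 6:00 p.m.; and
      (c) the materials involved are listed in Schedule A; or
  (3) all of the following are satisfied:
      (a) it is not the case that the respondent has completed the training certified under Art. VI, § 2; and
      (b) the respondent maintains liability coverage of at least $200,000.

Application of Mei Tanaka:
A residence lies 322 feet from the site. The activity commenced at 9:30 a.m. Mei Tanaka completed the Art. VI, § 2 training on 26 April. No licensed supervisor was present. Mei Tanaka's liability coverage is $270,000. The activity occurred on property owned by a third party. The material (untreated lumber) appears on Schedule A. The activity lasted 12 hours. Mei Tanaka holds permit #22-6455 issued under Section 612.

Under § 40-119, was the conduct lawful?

(1) own property — not satisfied.
(i) supervisor present — not satisfied.
(ii) ≤ 4 hrs duration — fails.
(a): F OR F → false.
(b) start within hours — met.
(c) Schedule A material — met.
(2): F AND T AND T → false.
(a) not (training certified) — fails.
(b) coverage ≥ $200,000 — satisfied.
So (3) is not satisfied (F AND T).
Overall: F OR F OR F → false.

No — unlawful.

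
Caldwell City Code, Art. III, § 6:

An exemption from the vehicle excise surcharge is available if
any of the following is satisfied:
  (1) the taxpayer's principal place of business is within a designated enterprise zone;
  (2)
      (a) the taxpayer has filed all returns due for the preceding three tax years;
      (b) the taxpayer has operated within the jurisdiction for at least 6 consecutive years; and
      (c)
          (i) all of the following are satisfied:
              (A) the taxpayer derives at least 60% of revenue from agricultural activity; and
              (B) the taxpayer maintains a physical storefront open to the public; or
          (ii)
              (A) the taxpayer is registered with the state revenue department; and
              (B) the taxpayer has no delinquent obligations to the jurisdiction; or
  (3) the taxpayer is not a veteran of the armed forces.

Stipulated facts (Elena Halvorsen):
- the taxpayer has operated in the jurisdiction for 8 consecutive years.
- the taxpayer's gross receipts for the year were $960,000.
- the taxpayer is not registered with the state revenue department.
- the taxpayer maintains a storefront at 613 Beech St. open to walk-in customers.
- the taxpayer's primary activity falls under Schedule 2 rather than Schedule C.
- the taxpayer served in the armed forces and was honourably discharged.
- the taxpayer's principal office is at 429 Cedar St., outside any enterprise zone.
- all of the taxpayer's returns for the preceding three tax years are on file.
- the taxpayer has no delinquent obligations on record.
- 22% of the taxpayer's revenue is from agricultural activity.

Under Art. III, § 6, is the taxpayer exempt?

(1) in enterprise zone — not satisfied.
(a) returns current — met.
(b) ≥ 6 yrs in jurisdiction — met.
(A) ≥60% agricultural — not satisfied.
(B) has storefront — met.
So (i) is not satisfied (F AND T).
(A) state-registered — not satisfied.
(B) no delinquency — met.
So (ii) is not satisfied (F AND T).
(c) = F OR F = false.
So (2) is not satisfied (T AND T AND F).
(3) not (veteran) — not satisfied.
Overall: F OR F OR F → false.

No — not exempt.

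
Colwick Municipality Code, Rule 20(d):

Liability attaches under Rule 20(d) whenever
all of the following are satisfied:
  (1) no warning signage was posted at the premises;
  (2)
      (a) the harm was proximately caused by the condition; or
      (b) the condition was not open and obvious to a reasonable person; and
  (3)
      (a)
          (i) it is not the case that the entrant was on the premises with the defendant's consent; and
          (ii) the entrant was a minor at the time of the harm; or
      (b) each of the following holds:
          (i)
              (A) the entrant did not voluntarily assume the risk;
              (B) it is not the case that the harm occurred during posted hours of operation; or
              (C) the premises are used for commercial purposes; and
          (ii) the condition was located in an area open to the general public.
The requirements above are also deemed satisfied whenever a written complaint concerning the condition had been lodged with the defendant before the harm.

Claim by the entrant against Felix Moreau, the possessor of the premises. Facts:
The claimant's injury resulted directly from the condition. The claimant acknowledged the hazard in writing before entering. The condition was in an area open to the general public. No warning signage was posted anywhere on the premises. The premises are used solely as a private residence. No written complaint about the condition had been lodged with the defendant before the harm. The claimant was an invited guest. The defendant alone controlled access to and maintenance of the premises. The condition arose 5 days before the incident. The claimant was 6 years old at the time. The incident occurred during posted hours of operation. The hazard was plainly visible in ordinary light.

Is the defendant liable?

(1) no signage posted — satisfied.
(a) proximate cause — satisfied.
(b) not open/obvious — not met.
So (2) is satisfied (T OR F).
(i) not (consent to enter) — not satisfied.
(ii) entrant a minor — met.
(a): F AND T → false.
(A) no assumed risk — not satisfied.
(B) not (during posted hours) — not satisfied.
(C) commercial use — not satisfied.
(i) = F OR F OR F = false.
(ii) public area — satisfied.
So (b) is not satisfied (F AND T).
(3) = F OR F = false.
Overall = T AND T AND F = false.
Exception (complaint lodged) — not satisfied.
Result: main false OR exception false → false.

No — not liable.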